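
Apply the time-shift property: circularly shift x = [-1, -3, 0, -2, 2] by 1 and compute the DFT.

Time shift by 1: X_shifted[k] = ω_5^(1k) · X[k]
Shifted x = [2, -1, -3, 0, -2]

DFT(x[n-1]) = [-4, 3.5000+0.8123i, 3.5000-3.4410i, 3.5000+3.4410i, 3.5000-0.8123i]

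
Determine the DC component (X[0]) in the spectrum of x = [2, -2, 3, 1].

X[0] = Σ(n=0 to 3) x[n] · ω_4^0 = Σ x[n]
= (2) + (-2) + (3) + (1)

X[0] = 4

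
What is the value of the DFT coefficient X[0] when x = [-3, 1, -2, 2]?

X[0] = Σ(n=0 to 3) x[n] · ω_4^0 = Σ x[n]
= (-3) + (1) + (-2) + (2)

X[0] = -2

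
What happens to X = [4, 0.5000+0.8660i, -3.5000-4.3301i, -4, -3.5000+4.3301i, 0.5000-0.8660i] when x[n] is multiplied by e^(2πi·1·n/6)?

Modulation property: DFT(ω_6^(-1n)·x[n]) = X[(k-1) mod 6], so circularly shift X by 1 positions.

X[k-1] = [0.5000-0.8660i, 4, 0.5000+0.8660i, -3.5000-4.3301i, -4, -3.5000+4.3301i]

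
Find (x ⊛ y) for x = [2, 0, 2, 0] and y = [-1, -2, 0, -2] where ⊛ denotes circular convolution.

(x ⊛ y)[n] = Σ(m=0 to 3) x[m] · y[(n-m) mod 4]

Computing each output sample:
(x ⊛ y)[0] = -2
(x ⊛ y)[1] = -8
(x ⊛ y)[2] = -2
(x ⊛ y)[3] = -8

x ⊛ y = [-2, -8, -2, -8]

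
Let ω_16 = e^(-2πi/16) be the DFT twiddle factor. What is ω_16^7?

ω_16^7 = e^(-2πi·7/16)
= cos(-2π·7/16) + i·sin(-2π·7/16)
= cos(-14π/16) + i·sin(-14π/16)

ω_16^7 = cos(-14π/16) + i·sin(-14π/16) = -0.9239-0.3827i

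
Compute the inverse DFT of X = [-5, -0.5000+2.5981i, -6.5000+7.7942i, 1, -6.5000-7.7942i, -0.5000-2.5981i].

x[n] = (1/6) Σ(k=0 to 5) X[k] · e^(2πikn/6)

Computing each x[n]:
x[0] = -3
x[1] = -3
x[2] = 2
x[3] = -3
x[4] = -1
x[5] = 3

x = [-3, -3, 2, -3, -1, 3]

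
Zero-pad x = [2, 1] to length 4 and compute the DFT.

Original 2-point DFT: [3, 1]
Zero-padded 4-point DFT provides frequency interpolation.

DFT_4([x, 0, ...]) = [3, 2-1i, 1, 2+1i]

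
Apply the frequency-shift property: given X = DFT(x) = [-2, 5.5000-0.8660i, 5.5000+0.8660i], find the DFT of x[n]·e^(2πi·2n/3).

Modulation property: DFT(ω_3^(-2n)·x[n]) = X[(k-2) mod 3], so circularly shift X by 2 positions.

X[k-2] = [5.5000-0.8660i, 5.5000+0.8660i, -2]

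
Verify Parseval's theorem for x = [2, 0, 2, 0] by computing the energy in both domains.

Time domain:
Σ|x[n]|² = |2|² + |0|² + |2|² + |0|² = 8.0000

Frequency domain:
(1/4)Σ|X[k]|² = (1/4)(|4|² + |0|² + |4|² + |0|²) = (1/4)·32.0000 = 8.0000

Both sides agree, confirming Parseval's theorem.

Σ|x[n]|² = (1/N)Σ|X[k]|² = 8.0000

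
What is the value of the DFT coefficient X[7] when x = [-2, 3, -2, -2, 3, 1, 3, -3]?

X[7] = Σ(n=0 to 7) x[n] · ω_8^(7n) where ω_8 = e^(-2πi/8)
= (-2)·ω_8^0 + (3)·ω_8^7 + (-2)·ω_8^14 + (-2)·ω_8^21 + (3)·ω_8^28 + (1)·ω_8^35 + (3)·ω_8^42 + (-3)·ω_8^49

X[7] = -4.2929-2.8787i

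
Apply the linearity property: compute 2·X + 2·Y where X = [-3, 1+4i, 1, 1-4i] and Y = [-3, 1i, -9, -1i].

By linearity: DFT(2x + 2y) = 2·DFT(x) + 2·DFT(y)
= 2·[-3, 1+4i, 1, 1-4i] + 2·[-3, 1i, -9, -1i]

Computing element-wise:
Z[0] = 2·(-3) + 2·(-3) = -12
Z[1] = 2·(1+4i) + 2·(1i) = 2+10i
Z[2] = 2·(1) + 2·(-9) = -16
Z[3] = 2·(1-4i) + 2·(-1i) = 2-10i

DFT(2x + 2y) = 2·X + 2·Y = [-12, 2+10i, -16, 2-10i]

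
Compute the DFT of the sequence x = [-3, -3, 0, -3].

X[k] = Σ(n=0 to 3) x[n] · ω_4^(nk)
where ω_4 = e^(-2πi/4)

Computing each X[k]:
X[0] = -9
X[1] = -3
X[2] = 3
X[3] = -3

X = [-9, -3, 3, -3]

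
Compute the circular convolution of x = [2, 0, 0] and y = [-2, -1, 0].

(x ⊛ y)[n] = Σ(m=0 to 2) x[m] · y[(n-m) mod 3]

Computing each output sample:
(x ⊛ y)[0] = -4
(x ⊛ y)[1] = -2
(x ⊛ y)[2] = 0

x ⊛ y = [-4, -2, 0]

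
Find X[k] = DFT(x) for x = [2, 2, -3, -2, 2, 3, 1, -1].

X[k] = Σ(n=0 to 7) x[n] · ω_8^(nk)
where ω_8 = e^(-2πi/8)

Computing each X[k]:
X[0] = 4
X[1] = 5.4142i
X[2] = 6-8i
X[3] = -2.5858i
X[4] = 0
X[5] = 2.5858i
X[6] = 6+8i
X[7] = -5.4142i

X = [4, 5.4142i, 6-8i, -2.5858i, 0, 2.5858i, 6+8i, -5.4142i]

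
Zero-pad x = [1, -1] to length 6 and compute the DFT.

Original 2-point DFT: [0, 2]
Zero-padded 6-point DFT provides frequency interpolation.

DFT_6([x, 0, ...]) = [0, 0.5000+0.8660i, 1.5000+0.8660i, 2, 1.5000-0.8660i, 0.5000-0.8660i]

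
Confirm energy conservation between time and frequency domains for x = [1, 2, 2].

Time domain:
Σ|x[n]|² = |1|² + |2|² + |2|² = 9.0000

Frequency domain:
(1/3)Σ|X[k]|² = (1/3)(|5|² + |-1|² + |-1|²) = (1/3)·27.0000 = 9.0000

Both sides agree, confirming Parseval's theorem.

Σ|x[n]|² = (1/N)Σ|X[k]|² = 9.0000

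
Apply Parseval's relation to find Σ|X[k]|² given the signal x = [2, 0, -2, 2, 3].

Parseval: Σ|x[n]|² = (1/N)Σ|X[k]|², so Σ|X[k]|² = N·Σ|x[n]|² = 5·21.0000

Σ|X[k]|² = N·Σ|x[n]|² = 5·21.0000 = 105.0000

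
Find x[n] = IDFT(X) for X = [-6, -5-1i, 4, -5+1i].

x[n] = (1/4) Σ(k=0 to 3) X[k] · e^(2πikn/4)

Computing each x[n]:
x[0] = -3
x[1] = -2
x[2] = 2
x[3] = -3

x = [-3, -2, 2, -3]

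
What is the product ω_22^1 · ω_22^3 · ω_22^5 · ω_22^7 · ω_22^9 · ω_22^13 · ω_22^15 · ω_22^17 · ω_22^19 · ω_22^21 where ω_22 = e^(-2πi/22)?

The primitive 22nd roots of unity are ω_22^k for k coprime to 22: k ∈ {1, 3, 5, 7, 9, 13, 15, 17, 19, 21}
Their product equals the constant term of the cyclotomic polynomial Φ_22(x) up to sign.
For n ≥ 3, the product of all primitive nth roots of unity is 1. (For n=1 it is 1; for n=2 it is -1.)

1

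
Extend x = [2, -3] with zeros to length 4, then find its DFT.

Original 2-point DFT: [-1, 5]
Zero-padded 4-point DFT provides frequency interpolation.

DFT_4([x, 0, ...]) = [-1, 2+3i, 5, 2-3i]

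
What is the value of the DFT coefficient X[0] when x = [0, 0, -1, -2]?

X[0] = Σ(n=0 to 3) x[n] · ω_4^0 = Σ x[n]
= (0) + (0) + (-1) + (-2)

X[0] = -3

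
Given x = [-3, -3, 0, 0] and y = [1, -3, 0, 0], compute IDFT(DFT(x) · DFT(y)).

(x ⊛ y)[n] = Σ(m=0 to 3) x[m] · y[(n-m) mod 4]

Computing each output sample:
(x ⊛ y)[0] = -3
(x ⊛ y)[1] = 6
(x ⊛ y)[2] = 9
(x ⊛ y)[3] = 0

x ⊛ y = [-3, 6, 9, 0]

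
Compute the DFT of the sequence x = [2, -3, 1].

X[k] = Σ(n=0 to 2) x[n] · ω_3^(nk)
where ω_3 = e^(-2πi/3)

Computing each X[k]:
X[0] = 0
X[1] = 3.0000+3.4641i
X[2] = 3.0000-3.4641i

X = [0, 3.0000+3.4641i, 3.0000-3.4641i]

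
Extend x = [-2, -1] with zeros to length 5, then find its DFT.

Original 2-point DFT: [-3, -1]
Zero-padded 5-point DFT provides frequency interpolation.

DFT_5([x, 0, ...]) = [-3, -2.3090+0.9511i, -1.1910+0.5878i, -1.1910-0.5878i, -2.3090-0.9511i]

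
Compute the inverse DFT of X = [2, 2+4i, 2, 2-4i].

x[n] = (1/4) Σ(k=0 to 3) X[k] · e^(2πikn/4)

Computing each x[n]:
x[0] = 2
x[1] = -2
x[2] = 0
x[3] = 2

x = [2, -2, 0, 2]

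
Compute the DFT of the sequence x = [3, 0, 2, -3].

X[k] = Σ(n=0 to 3) x[n] · ω_4^(nk)
where ω_4 = e^(-2πi/4)

Computing each X[k]:
X[0] = 2
X[1] = 1-3i
X[2] = 8
X[3] = 1+3i

X = [2, 1-3i, 8, 1+3i]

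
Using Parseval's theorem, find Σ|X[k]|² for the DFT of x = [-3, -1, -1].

Parseval: Σ|x[n]|² = (1/N)Σ|X[k]|², so Σ|X[k]|² = N·Σ|x[n]|² = 3·11.0000

Σ|X[k]|² = N·Σ|x[n]|² = 3·11.0000 = 33.0000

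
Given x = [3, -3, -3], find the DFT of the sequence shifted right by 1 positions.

Time shift by 1: X_shifted[k] = ω_3^(1k) · X[k]
Shifted x = [-3, 3, -3]

DFT(x[n-1]) = [-3, -3.0000-5.1962i, -3.0000+5.1962i]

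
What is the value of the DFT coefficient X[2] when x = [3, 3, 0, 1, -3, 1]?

X[2] = Σ(n=0 to 5) x[n] · ω_6^(2n) where ω_6 = e^(-2πi/6)
= (3)·ω_6^0 + (3)·ω_6^2 + (0)·ω_6^4 + (1)·ω_6^6 + (-3)·ω_6^8 + (1)·ω_6^10

X[2] = 3.5000+0.8660i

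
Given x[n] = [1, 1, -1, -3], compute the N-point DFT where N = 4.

X[k] = Σ(n=0 to 3) x[n] · ω_4^(nk)
where ω_4 = e^(-2πi/4)

Computing each X[k]:
X[0] = -2
X[1] = 2-4i
X[2] = 2
X[3] = 2+4i

X = [-2, 2-4i, 2, 2+4i]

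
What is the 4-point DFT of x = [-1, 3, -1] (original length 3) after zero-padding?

Original 3-point DFT: [1, -2.0000-3.4641i, -2.0000+3.4641i]
Zero-padded 4-point DFT provides frequency interpolation.

DFT_4([x, 0, ...]) = [1, -3i, -5, 3i]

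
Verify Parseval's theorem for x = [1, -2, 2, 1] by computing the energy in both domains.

Time domain:
Σ|x[n]|² = |1|² + |-2|² + |2|² + |1|² = 10.0000

Frequency domain:
(1/4)Σ|X[k]|² = (1/4)(|2|² + |-1+3i|² + |4|² + |-1-3i|²) = (1/4)·40.0000 = 10.0000

Both sides agree, confirming Parseval's theorem.

Σ|x[n]|² = (1/N)Σ|X[k]|² = 10.0000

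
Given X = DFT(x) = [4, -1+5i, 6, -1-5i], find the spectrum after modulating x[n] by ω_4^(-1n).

Modulation property: DFT(ω_4^(-1n)·x[n]) = X[(k-1) mod 4], so circularly shift X by 1 positions.

X[k-1] = [-1-5i, 4, -1+5i, 6]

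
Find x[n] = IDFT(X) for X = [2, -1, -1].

x[n] = (1/3) Σ(k=0 to 2) X[k] · e^(2πikn/3)

Computing each x[n]:
x[0] = 0
x[1] = 1
x[2] = 1

x = [0, 1, 1]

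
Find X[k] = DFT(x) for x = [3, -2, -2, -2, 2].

X[k] = Σ(n=0 to 4) x[n] · ω_5^(nk)
where ω_5 = e^(-2πi/5)

Computing each X[k]:
X[0] = -1
X[1] = 6.2361+3.8042i
X[2] = 1.7639+2.3511i
X[3] = 1.7639-2.3511i
X[4] = 6.2361-3.8042i

X = [-1, 6.2361+3.8042i, 1.7639+2.3511i, 1.7639-2.3511i, 6.2361-3.8042i]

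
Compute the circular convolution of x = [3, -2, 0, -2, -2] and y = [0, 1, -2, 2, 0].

(x ⊛ y)[n] = Σ(m=0 to 4) x[m] · y[(n-m) mod 5]

Computing each output sample:
(x ⊛ y)[0] = 2
(x ⊛ y)[1] = 3
(x ⊛ y)[2] = -12
(x ⊛ y)[3] = 10
(x ⊛ y)[4] = -6

x ⊛ y = [2, 3, -12, 10, -6]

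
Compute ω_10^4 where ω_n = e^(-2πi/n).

ω_10^4 = e^(-2πi·4/10)
= cos(-2π·4/10) + i·sin(-2π·4/10)
= cos(-8π/10) + i·sin(-8π/10)

ω_10^4 = cos(-8π/10) + i·sin(-8π/10) = -0.8090-0.5878i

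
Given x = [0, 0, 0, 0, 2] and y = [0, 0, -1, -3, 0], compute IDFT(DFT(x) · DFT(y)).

(x ⊛ y)[n] = Σ(m=0 to 4) x[m] · y[(n-m) mod 5]

Computing each output sample:
(x ⊛ y)[0] = 0
(x ⊛ y)[1] = -2
(x ⊛ y)[2] = -6
(x ⊛ y)[3] = 0
(x ⊛ y)[4] = 0

x ⊛ y = [0, -2, -6, 0, 0]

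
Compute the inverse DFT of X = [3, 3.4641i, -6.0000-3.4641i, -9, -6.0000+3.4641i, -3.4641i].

x[n] = (1/6) Σ(k=0 to 5) X[k] · e^(2πikn/6)

Computing each x[n]:
x[0] = -3
x[1] = 3
x[2] = -2
x[3] = 0
x[4] = 2
x[5] = 3

x = [-3, 3, -2, 0, 2, 3]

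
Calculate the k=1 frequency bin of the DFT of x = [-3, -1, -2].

X[1] = Σ(n=0 to 2) x[n] · ω_3^(1n) where ω_3 = e^(-2πi/3)
= (-3)·ω_3^0 + (-1)·ω_3^1 + (-2)·ω_3^2

X[1] = -1.5000-0.8660i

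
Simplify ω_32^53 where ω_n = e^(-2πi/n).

Since ω_32^32 = 1, powers reduce modulo 32.
53 mod 32 = 21
So ω_32^53 = ω_32^21 = e^(-2πi·21/32)

ω_32^53 = ω_32^21 = -0.5556+0.8315i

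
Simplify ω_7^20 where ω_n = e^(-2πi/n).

Since ω_7^7 = 1, powers reduce modulo 7.
20 mod 7 = 6
So ω_7^20 = ω_7^6 = e^(-2πi·6/7)

ω_7^20 = ω_7^6 = 0.6235+0.7818i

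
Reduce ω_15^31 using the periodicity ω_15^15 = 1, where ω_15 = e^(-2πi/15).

Since ω_15^15 = 1, powers reduce modulo 15.
31 mod 15 = 1
So ω_15^31 = ω_15^1 = e^(-2πi·1/15)

ω_15^31 = ω_15^1 = 0.9135-0.4067i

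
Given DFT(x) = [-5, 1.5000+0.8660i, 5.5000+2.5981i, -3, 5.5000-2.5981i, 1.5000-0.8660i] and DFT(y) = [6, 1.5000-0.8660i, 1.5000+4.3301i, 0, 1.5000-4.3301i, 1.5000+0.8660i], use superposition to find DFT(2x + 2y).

By linearity: DFT(2x + 2y) = 2·DFT(x) + 2·DFT(y)
= 2·[-5, 1.5000+0.8660i, 5.5000+2.5981i, -3, 5.5000-2.5981i, 1.5000-0.8660i] + 2·[6, 1.5000-0.8660i, 1.5000+4.3301i, 0, 1.5000-4.3301i, 1.5000+0.8660i]

Computing element-wise:
Z[0] = 2·(-5) + 2·(6) = 2
Z[1] = 2·(1.5000+0.8660i) + 2·(1.5000-0.8660i) = 6
Z[2] = 2·(5.5000+2.5981i) + 2·(1.5000+4.3301i) = 14.0000+13.8564i
Z[3] = 2·(-3) + 2·(0) = -6
Z[4] = 2·(5.5000-2.5981i) + 2·(1.5000-4.3301i) = 14.0000-13.8564i
Z[5] = 2·(1.5000-0.8660i) + 2·(1.5000+0.8660i) = 6

DFT(2x + 2y) = 2·X + 2·Y = [2, 6, 14.0000+13.8564i, -6, 14.0000-13.8564i, 6]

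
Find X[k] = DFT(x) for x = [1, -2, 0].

X[k] = Σ(n=0 to 2) x[n] · ω_3^(nk)
where ω_3 = e^(-2πi/3)

Computing each X[k]:
X[0] = -1
X[1] = 2.0000+1.7321i
X[2] = 2.0000-1.7321i

X = [-1, 2.0000+1.7321i, 2.0000-1.7321i]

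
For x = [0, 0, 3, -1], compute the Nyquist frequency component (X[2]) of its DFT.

X[2] = Σ(n=0 to 3) x[n] · ω_4^(2n) where ω_4 = e^(-2πi/4)
= (0)·ω_4^0 + (0)·ω_4^2 + (3)·ω_4^4 + (-1)·ω_4^6

X[2] = 4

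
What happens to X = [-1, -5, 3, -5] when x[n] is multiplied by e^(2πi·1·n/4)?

Modulation property: DFT(ω_4^(-1n)·x[n]) = X[(k-1) mod 4], so circularly shift X by 1 positions.

X[k-1] = [-5, -1, -5, 3]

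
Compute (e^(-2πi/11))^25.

Since ω_11^11 = 1, powers reduce modulo 11.
25 mod 11 = 3
So ω_11^25 = ω_11^3 = e^(-2πi·3/11)

ω_11^25 = ω_11^3 = -0.1423-0.9898i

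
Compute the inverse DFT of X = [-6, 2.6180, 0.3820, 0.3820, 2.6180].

x[n] = (1/5) Σ(k=0 to 4) X[k] · e^(2πikn/5)

Computing each x[n]:
x[0] = 0
x[1] = -1
x[2] = -2
x[3] = -2
x[4] = -1

x = [0, -1, -2, -2, -1]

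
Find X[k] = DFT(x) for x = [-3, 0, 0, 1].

X[k] = Σ(n=0 to 3) x[n] · ω_4^(nk)
where ω_4 = e^(-2πi/4)

Computing each X[k]:
X[0] = -2
X[1] = -3+1i
X[2] = -4
X[3] = -3-1i

X = [-2, -3+1i, -4, -3-1i]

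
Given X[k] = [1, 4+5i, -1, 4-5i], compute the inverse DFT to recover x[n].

x[n] = (1/4) Σ(k=0 to 3) X[k] · e^(2πikn/4)

Computing each x[n]:
x[0] = 2
x[1] = -2
x[2] = -2
x[3] = 3

x = [2, -2, -2, 3]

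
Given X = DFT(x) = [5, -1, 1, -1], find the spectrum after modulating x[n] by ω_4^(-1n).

Modulation property: DFT(ω_4^(-1n)·x[n]) = X[(k-1) mod 4], so circularly shift X by 1 positions.

X[k-1] = [-1, 5, -1, 1]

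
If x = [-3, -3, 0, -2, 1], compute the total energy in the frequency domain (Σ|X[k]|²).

Parseval: Σ|x[n]|² = (1/N)Σ|X[k]|², so Σ|X[k]|² = N·Σ|x[n]|² = 5·23.0000

Σ|X[k]|² = N·Σ|x[n]|² = 5·23.0000 = 115.0000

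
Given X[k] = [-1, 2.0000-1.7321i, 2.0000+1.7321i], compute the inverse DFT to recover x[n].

x[n] = (1/3) Σ(k=0 to 2) X[k] · e^(2πikn/3)

Computing each x[n]:
x[0] = 1
x[1] = 0
x[2] = -2

x = [1, 0, -2]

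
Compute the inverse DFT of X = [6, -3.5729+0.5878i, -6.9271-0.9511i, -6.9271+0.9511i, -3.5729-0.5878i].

x[n] = (1/5) Σ(k=0 to 4) X[k] · e^(2πikn/5)

Computing each x[n]:
x[0] = -3
x[1] = 3
x[2] = 1
x[3] = 2
x[4] = 3

x = [-3, 3, 1, 2, 3]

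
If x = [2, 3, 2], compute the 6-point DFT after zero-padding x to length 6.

Original 3-point DFT: [7, -0.5000-0.8660i, -0.5000+0.8660i]
Zero-padded 6-point DFT provides frequency interpolation.

DFT_6([x, 0, ...]) = [7, 2.5000-4.3301i, -0.5000-0.8660i, 1, -0.5000+0.8660i, 2.5000+4.3301i]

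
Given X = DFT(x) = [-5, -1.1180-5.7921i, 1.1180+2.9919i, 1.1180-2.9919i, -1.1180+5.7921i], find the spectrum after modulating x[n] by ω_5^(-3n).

Modulation property: DFT(ω_5^(-3n)·x[n]) = X[(k-3) mod 5], so circularly shift X by 3 positions.

X[k-3] = [1.1180+2.9919i, 1.1180-2.9919i, -1.1180+5.7921i, -5, -1.1180-5.7921i]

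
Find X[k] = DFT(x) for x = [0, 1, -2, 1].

X[k] = Σ(n=0 to 3) x[n] · ω_4^(nk)
where ω_4 = e^(-2πi/4)

Computing each X[k]:
X[0] = 0
X[1] = 2
X[2] = -4
X[3] = 2

X = [0, 2, -4, 2]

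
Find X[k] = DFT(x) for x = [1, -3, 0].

X[k] = Σ(n=0 to 2) x[n] · ω_3^(nk)
where ω_3 = e^(-2πi/3)

Computing each X[k]:
X[0] = -2
X[1] = 2.5000+2.5981i
X[2] = 2.5000-2.5981i

X = [-2, 2.5000+2.5981i, 2.5000-2.5981i]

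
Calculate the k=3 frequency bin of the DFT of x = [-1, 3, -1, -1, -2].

X[3] = Σ(n=0 to 4) x[n] · ω_5^(3n) where ω_5 = e^(-2πi/5)
= (-1)·ω_5^0 + (3)·ω_5^3 + (-1)·ω_5^6 + (-1)·ω_5^9 + (-2)·ω_5^12

X[3] = -2.4271+2.9389i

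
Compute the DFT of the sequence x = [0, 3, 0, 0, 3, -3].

X[k] = Σ(n=0 to 5) x[n] · ω_6^(nk)
where ω_6 = e^(-2πi/6)

Computing each X[k]:
X[0] = 3
X[1] = -1.5000-2.5981i
X[2] = -1.5000-7.7942i
X[3] = 3
X[4] = -1.5000+7.7942i
X[5] = -1.5000+2.5981i

X = [3, -1.5000-2.5981i, -1.5000-7.7942i, 3, -1.5000+7.7942i, -1.5000+2.5981i]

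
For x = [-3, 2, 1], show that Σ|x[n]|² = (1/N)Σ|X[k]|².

Time domain:
Σ|x[n]|² = |-3|² + |2|² + |1|² = 14.0000

Frequency domain:
(1/3)Σ|X[k]|² = (1/3)(|0|² + |-4.5000-0.8660i|² + |-4.5000+0.8660i|²) = (1/3)·42.0000 = 14.0000

Both sides agree, confirming Parseval's theorem.

Σ|x[n]|² = (1/N)Σ|X[k]|² = 14.0000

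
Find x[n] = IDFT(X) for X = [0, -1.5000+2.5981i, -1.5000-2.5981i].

x[n] = (1/3) Σ(k=0 to 2) X[k] · e^(2πikn/3)

Computing each x[n]:
x[0] = -1
x[1] = -1
x[2] = 2

x = [-1, -1, 2]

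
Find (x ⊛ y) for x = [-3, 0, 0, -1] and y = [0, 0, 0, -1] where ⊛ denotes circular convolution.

(x ⊛ y)[n] = Σ(m=0 to 3) x[m] · y[(n-m) mod 4]

Computing each output sample:
(x ⊛ y)[0] = 0
(x ⊛ y)[1] = 0
(x ⊛ y)[2] = 1
(x ⊛ y)[3] = 3

x ⊛ y = [0, 0, 1, 3]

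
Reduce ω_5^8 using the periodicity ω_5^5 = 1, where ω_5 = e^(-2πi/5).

Since ω_5^5 = 1, powers reduce modulo 5.
8 mod 5 = 3
So ω_5^8 = ω_5^3 = e^(-2πi·3/5)

ω_5^8 = ω_5^3 = -0.8090+0.5878i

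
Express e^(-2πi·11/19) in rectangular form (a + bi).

ω_19^11 = e^(-2πi·11/19)
= cos(-2π·11/19) + i·sin(-2π·11/19)
= cos(-22π/19) + i·sin(-22π/19)

ω_19^11 = cos(-22π/19) + i·sin(-22π/19) = -0.8795+0.4759i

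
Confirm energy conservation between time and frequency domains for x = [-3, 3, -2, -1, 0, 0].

Time domain:
Σ|x[n]|² = |-3|² + |3|² + |-2|² + |-1|² + |0|² + |0|² = 23.0000

Frequency domain:
(1/6)Σ|X[k]|² = (1/6)(|-3|² + |0.5000-0.8660i|² + |-4.5000-4.3301i|² + |-7|² + |-4.5000+4.3301i|² + |0.5000+0.8660i|²) = (1/6)·138.0000 = 23.0000

Both sides agree, confirming Parseval's theorem.

Σ|x[n]|² = (1/N)Σ|X[k]|² = 23.0000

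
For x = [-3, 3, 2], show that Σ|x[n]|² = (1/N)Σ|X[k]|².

Time domain:
Σ|x[n]|² = |-3|² + |3|² + |2|² = 22.0000

Frequency domain:
(1/3)Σ|X[k]|² = (1/3)(|2|² + |-5.5000-0.8660i|² + |-5.5000+0.8660i|²) = (1/3)·66.0000 = 22.0000

Both sides agree, confirming Parseval's theorem.

Σ|x[n]|² = (1/N)Σ|X[k]|² = 22.0000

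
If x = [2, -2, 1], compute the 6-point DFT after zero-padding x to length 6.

Original 3-point DFT: [1, 2.5000+2.5981i, 2.5000-2.5981i]
Zero-padded 6-point DFT provides frequency interpolation.

DFT_6([x, 0, ...]) = [1, 0.5000+0.8660i, 2.5000+2.5981i, 5, 2.5000-2.5981i, 0.5000-0.8660i]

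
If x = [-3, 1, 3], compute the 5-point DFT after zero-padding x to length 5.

Original 3-point DFT: [1, -5.0000+1.7321i, -5.0000-1.7321i]
Zero-padded 5-point DFT provides frequency interpolation.

DFT_5([x, 0, ...]) = [1, -5.1180-2.7144i, -2.8820+2.2654i, -2.8820-2.2654i, -5.1180+2.7144i]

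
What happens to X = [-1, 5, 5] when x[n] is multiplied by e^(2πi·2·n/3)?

Modulation property: DFT(ω_3^(-2n)·x[n]) = X[(k-2) mod 3], so circularly shift X by 2 positions.

X[k-2] = [5, 5, -1]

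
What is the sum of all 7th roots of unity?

Sum of all nth roots of unity equals 0 for n > 1 (geometric series with r ≠ 1).

0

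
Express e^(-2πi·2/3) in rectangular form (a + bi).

ω_3^2 = e^(-2πi·2/3)
= cos(-2π·2/3) + i·sin(-2π·2/3)
= cos(-4π/3) + i·sin(-4π/3)

ω_3^2 = cos(-4π/3) + i·sin(-4π/3) = -0.5000+0.8660i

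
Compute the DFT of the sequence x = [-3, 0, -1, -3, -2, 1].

X[k] = Σ(n=0 to 5) x[n] · ω_6^(nk)
where ω_6 = e^(-2πi/6)

Computing each X[k]:
X[0] = -8
X[1] = 2
X[2] = -5.0000+1.7321i
X[3] = -4
X[4] = -5.0000-1.7321i
X[5] = 2

X = [-8, 2, -5.0000+1.7321i, -4, -5.0000-1.7321i, 2]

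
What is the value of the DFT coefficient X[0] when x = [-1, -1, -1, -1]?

X[0] = Σ(n=0 to 3) x[n] · ω_4^0 = Σ x[n]
= (-1) + (-1) + (-1) + (-1)

X[0] = -4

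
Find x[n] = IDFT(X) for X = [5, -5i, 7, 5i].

x[n] = (1/4) Σ(k=0 to 3) X[k] · e^(2πikn/4)

Computing each x[n]:
x[0] = 3
x[1] = 2
x[2] = 3
x[3] = -3

x = [3, 2, 3, -3]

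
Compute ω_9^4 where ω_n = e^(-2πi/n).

ω_9^4 = e^(-2πi·4/9)
= cos(-2π·4/9) + i·sin(-2π·4/9)
= cos(-8π/9) + i·sin(-8π/9)

ω_9^4 = cos(-8π/9) + i·sin(-8π/9) = -0.9397-0.3420i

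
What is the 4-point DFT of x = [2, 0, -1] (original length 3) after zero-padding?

Original 3-point DFT: [1, 2.5000-0.8660i, 2.5000+0.8660i]
Zero-padded 4-point DFT provides frequency interpolation.

DFT_4([x, 0, ...]) = [1, 3, 1, 3]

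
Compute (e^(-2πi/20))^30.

Since ω_20^20 = 1, powers reduce modulo 20.
30 mod 20 = 10
So ω_20^30 = ω_20^10 = e^(-2πi·10/20)

ω_20^30 = ω_20^10 = -1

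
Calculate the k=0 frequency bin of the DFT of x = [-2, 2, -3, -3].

X[0] = Σ(n=0 to 3) x[n] · ω_4^0 = Σ x[n]
= (-2) + (2) + (-3) + (-3)

X[0] = -6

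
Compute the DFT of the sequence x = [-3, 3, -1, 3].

X[k] = Σ(n=0 to 3) x[n] · ω_4^(nk)
where ω_4 = e^(-2πi/4)

Computing each X[k]:
X[0] = 2
X[1] = -2
X[2] = -10
X[3] = -2

X = [2, -2, -10, -2]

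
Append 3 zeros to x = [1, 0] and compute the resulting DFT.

Original 2-point DFT: [1, 1]
Zero-padded 5-point DFT provides frequency interpolation.

DFT_5([x, 0, ...]) = [1, 1, 1, 1, 1]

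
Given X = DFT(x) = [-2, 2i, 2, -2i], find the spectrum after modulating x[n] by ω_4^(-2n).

Modulation property: DFT(ω_4^(-2n)·x[n]) = X[(k-2) mod 4], so circularly shift X by 2 positions.

X[k-2] = [2, -2i, -2, 2i]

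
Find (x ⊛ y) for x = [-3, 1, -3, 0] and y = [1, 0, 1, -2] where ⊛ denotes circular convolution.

(x ⊛ y)[n] = Σ(m=0 to 3) x[m] · y[(n-m) mod 4]

Computing each output sample:
(x ⊛ y)[0] = -8
(x ⊛ y)[1] = 7
(x ⊛ y)[2] = -6
(x ⊛ y)[3] = 7

x ⊛ y = [-8, 7, -6, 7]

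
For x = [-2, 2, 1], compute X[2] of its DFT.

X[2] = Σ(n=0 to 2) x[n] · ω_3^(2n) where ω_3 = e^(-2πi/3)
= (-2)·ω_3^0 + (2)·ω_3^2 + (1)·ω_3^4

X[2] = -3.5000+0.8660i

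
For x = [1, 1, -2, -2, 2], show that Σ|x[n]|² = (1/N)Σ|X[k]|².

Time domain:
Σ|x[n]|² = |1|² + |1|² + |-2|² + |-2|² + |2|² = 14.0000

Frequency domain:
(1/5)Σ|X[k]|² = (1/5)(|0|² + |5.1631+0.9511i|² + |-2.6631+0.5878i|² + |-2.6631-0.5878i|² + |5.1631-0.9511i|²) = (1/5)·70.0000 = 14.0000

Both sides agree, confirming Parseval's theorem.

Σ|x[n]|² = (1/N)Σ|X[k]|² = 14.0000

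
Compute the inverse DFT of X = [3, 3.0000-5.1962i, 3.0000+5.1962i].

x[n] = (1/3) Σ(k=0 to 2) X[k] · e^(2πikn/3)

Computing each x[n]:
x[0] = 3
x[1] = 3
x[2] = -3

x = [3, 3, -3]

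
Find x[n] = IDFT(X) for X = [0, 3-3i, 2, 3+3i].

x[n] = (1/4) Σ(k=0 to 3) X[k] · e^(2πikn/4)

Computing each x[n]:
x[0] = 2
x[1] = 1
x[2] = -1
x[3] = -2

x = [2, 1, -1, -2]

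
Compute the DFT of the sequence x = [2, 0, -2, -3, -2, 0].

X[k] = Σ(n=0 to 5) x[n] · ω_6^(nk)
where ω_6 = e^(-2πi/6)

Computing each X[k]:
X[0] = -5
X[1] = 7
X[2] = 1
X[3] = 1
X[4] = 1
X[5] = 7

X = [-5, 7, 1, 1, 1, 7]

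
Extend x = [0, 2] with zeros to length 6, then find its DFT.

Original 2-point DFT: [2, -2]
Zero-padded 6-point DFT provides frequency interpolation.

DFT_6([x, 0, ...]) = [2, 1.0000-1.7321i, -1.0000-1.7321i, -2, -1.0000+1.7321i, 1.0000+1.7321i]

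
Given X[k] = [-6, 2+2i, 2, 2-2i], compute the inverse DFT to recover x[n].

x[n] = (1/4) Σ(k=0 to 3) X[k] · e^(2πikn/4)

Computing each x[n]:
x[0] = 0
x[1] = -3
x[2] = -2
x[3] = -1

x = [0, -3, -2, -1]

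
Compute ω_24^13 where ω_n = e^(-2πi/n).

ω_24^13 = e^(-2πi·13/24)
= cos(-2π·13/24) + i·sin(-2π·13/24)
= cos(-26π/24) + i·sin(-26π/24)

ω_24^13 = cos(-26π/24) + i·sin(-26π/24) = -0.9659+0.2588i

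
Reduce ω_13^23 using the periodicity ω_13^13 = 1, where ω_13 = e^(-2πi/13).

Since ω_13^13 = 1, powers reduce modulo 13.
23 mod 13 = 10
So ω_13^23 = ω_13^10 = e^(-2πi·10/13)

ω_13^23 = ω_13^10 = 0.1205+0.9927i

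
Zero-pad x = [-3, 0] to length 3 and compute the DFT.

Original 2-point DFT: [-3, -3]
Zero-padded 3-point DFT provides frequency interpolation.

DFT_3([x, 0, ...]) = [-3, -3, -3]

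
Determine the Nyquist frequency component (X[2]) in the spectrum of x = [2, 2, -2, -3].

X[2] = Σ(n=0 to 3) x[n] · ω_4^(2n) where ω_4 = e^(-2πi/4)
= (2)·ω_4^0 + (2)·ω_4^2 + (-2)·ω_4^4 + (-3)·ω_4^6

X[2] = 1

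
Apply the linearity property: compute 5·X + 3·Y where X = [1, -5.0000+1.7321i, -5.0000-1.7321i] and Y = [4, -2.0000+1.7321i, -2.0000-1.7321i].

By linearity: DFT(5x + 3y) = 5·DFT(x) + 3·DFT(y)
= 5·[1, -5.0000+1.7321i, -5.0000-1.7321i] + 3·[4, -2.0000+1.7321i, -2.0000-1.7321i]

Computing element-wise:
Z[0] = 5·(1) + 3·(4) = 17
Z[1] = 5·(-5.0000+1.7321i) + 3·(-2.0000+1.7321i) = -31.0000+13.8568i
Z[2] = 5·(-5.0000-1.7321i) + 3·(-2.0000-1.7321i) = -31.0000-13.8568i

DFT(5x + 3y) = 5·X + 3·Y = [17, -31.0000+13.8568i, -31.0000-13.8568i]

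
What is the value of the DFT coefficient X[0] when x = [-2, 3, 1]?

X[0] = Σ(n=0 to 2) x[n] · ω_3^0 = Σ x[n]
= (-2) + (3) + (1)

X[0] = 2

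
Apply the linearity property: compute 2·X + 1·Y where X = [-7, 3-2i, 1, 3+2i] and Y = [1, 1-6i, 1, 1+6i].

By linearity: DFT(2x + 1y) = 2·DFT(x) + 1·DFT(y)
= 2·[-7, 3-2i, 1, 3+2i] + 1·[1, 1-6i, 1, 1+6i]

Computing element-wise:
Z[0] = 2·(-7) + 1·(1) = -13
Z[1] = 2·(3-2i) + 1·(1-6i) = 7-10i
Z[2] = 2·(1) + 1·(1) = 3
Z[3] = 2·(3+2i) + 1·(1+6i) = 7+10i

DFT(2x + 1y) = 2·X + 1·Y = [-13, 7-10i, 3, 7+10i]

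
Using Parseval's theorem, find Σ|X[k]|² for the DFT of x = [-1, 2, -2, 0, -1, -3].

Parseval: Σ|x[n]|² = (1/N)Σ|X[k]|², so Σ|X[k]|² = N·Σ|x[n]|² = 6·19.0000

Σ|X[k]|² = N·Σ|x[n]|² = 6·19.0000 = 114.0000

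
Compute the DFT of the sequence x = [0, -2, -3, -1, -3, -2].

X[k] = Σ(n=0 to 5) x[n] · ω_6^(nk)
where ω_6 = e^(-2πi/6)

Computing each X[k]:
X[0] = -11
X[1] = 2
X[2] = 4
X[3] = -1
X[4] = 4
X[5] = 2

X = [-11, 2, 4, -1, 4, 2]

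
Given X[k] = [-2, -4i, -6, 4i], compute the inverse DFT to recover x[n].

x[n] = (1/4) Σ(k=0 to 3) X[k] · e^(2πikn/4)

Computing each x[n]:
x[0] = -2
x[1] = 3
x[2] = -2
x[3] = -1

x = [-2, 3, -2, -1]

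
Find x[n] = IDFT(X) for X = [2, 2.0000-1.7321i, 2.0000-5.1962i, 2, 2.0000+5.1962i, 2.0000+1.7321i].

x[n] = (1/6) Σ(k=0 to 5) X[k] · e^(2πikn/6)

Computing each x[n]:
x[0] = 2
x[1] = 2
x[2] = -1
x[3] = 0
x[4] = 1
x[5] = -2

x = [2, 2, -1, 0, 1, -2]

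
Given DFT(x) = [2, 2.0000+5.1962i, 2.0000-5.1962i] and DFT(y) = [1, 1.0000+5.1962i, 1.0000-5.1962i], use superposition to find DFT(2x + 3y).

By linearity: DFT(2x + 3y) = 2·DFT(x) + 3·DFT(y)
= 2·[2, 2.0000+5.1962i, 2.0000-5.1962i] + 3·[1, 1.0000+5.1962i, 1.0000-5.1962i]

Computing element-wise:
Z[0] = 2·(2) + 3·(1) = 7
Z[1] = 2·(2.0000+5.1962i) + 3·(1.0000+5.1962i) = 7.0000+25.9810i
Z[2] = 2·(2.0000-5.1962i) + 3·(1.0000-5.1962i) = 7.0000-25.9810i

DFT(2x + 3y) = 2·X + 3·Y = [7, 7.0000+25.9810i, 7.0000-25.9810i]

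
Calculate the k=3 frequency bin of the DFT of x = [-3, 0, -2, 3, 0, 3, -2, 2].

X[3] = Σ(n=0 to 7) x[n] · ω_8^(3n) where ω_8 = e^(-2πi/8)
= (-3)·ω_8^0 + (0)·ω_8^3 + (-2)·ω_8^6 + (3)·ω_8^9 + (0)·ω_8^12 + (3)·ω_8^15 + (-2)·ω_8^18 + (2)·ω_8^21

X[3] = -0.1716+1.4142i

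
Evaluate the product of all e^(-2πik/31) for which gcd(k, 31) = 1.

The primitive 31st roots of unity are ω_31^k for k coprime to 31: k ∈ {1, 2, 3, 4, 5, 6, 7, 8, 9, 10, 11, 12, 13, 14, 15, 16, 17, 18, 19, 20, 21, 22, 23, 24, 25, 26, 27, 28, 29, 30}
Their product equals the constant term of the cyclotomic polynomial Φ_31(x) up to sign.
For n ≥ 3, the product of all primitive nth roots of unity is 1. (For n=1 it is 1; for n=2 it is -1.)

1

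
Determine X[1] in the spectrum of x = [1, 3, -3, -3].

X[1] = Σ(n=0 to 3) x[n] · ω_4^(1n) where ω_4 = e^(-2πi/4)
= (1)·ω_4^0 + (3)·ω_4^1 + (-3)·ω_4^2 + (-3)·ω_4^3

X[1] = 4-6i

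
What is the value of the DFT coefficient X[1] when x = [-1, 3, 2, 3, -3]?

X[1] = Σ(n=0 to 4) x[n] · ω_5^(1n) where ω_5 = e^(-2πi/5)
= (-1)·ω_5^0 + (3)·ω_5^1 + (2)·ω_5^2 + (3)·ω_5^3 + (-3)·ω_5^4

X[1] = -5.0451-5.1186i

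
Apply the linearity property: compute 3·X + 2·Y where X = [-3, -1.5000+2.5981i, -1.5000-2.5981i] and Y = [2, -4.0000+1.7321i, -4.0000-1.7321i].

By linearity: DFT(3x + 2y) = 3·DFT(x) + 2·DFT(y)
= 3·[-3, -1.5000+2.5981i, -1.5000-2.5981i] + 2·[2, -4.0000+1.7321i, -4.0000-1.7321i]

Computing element-wise:
Z[0] = 3·(-3) + 2·(2) = -5
Z[1] = 3·(-1.5000+2.5981i) + 2·(-4.0000+1.7321i) = -12.5000+11.2585i
Z[2] = 3·(-1.5000-2.5981i) + 2·(-4.0000-1.7321i) = -12.5000-11.2585i

DFT(3x + 2y) = 3·X + 2·Y = [-5, -12.5000+11.2585i, -12.5000-11.2585i]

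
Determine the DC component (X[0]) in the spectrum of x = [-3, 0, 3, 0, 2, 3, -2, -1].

X[0] = Σ(n=0 to 7) x[n] · ω_8^0 = Σ x[n]
= (-3) + (0) + (3) + (0) + (2) + (3) + (-2) + (-1)

X[0] = 2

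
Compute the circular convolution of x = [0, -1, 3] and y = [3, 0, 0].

(x ⊛ y)[n] = Σ(m=0 to 2) x[m] · y[(n-m) mod 3]

Computing each output sample:
(x ⊛ y)[0] = 0
(x ⊛ y)[1] = -3
(x ⊛ y)[2] = 9

x ⊛ y = [0, -3, 9]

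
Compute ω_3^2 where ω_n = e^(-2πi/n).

ω_3^2 = e^(-2πi·2/3)
= cos(-2π·2/3) + i·sin(-2π·2/3)
= cos(-4π/3) + i·sin(-4π/3)

ω_3^2 = cos(-4π/3) + i·sin(-4π/3) = -0.5000+0.8660i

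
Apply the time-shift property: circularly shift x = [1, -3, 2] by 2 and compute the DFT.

Time shift by 2: X_shifted[k] = ω_3^(2k) · X[k]
Shifted x = [-3, 2, 1]

DFT(x[n-2]) = [0, -4.5000-0.8660i, -4.5000+0.8660i]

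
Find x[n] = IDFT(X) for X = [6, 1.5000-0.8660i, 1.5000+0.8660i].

x[n] = (1/3) Σ(k=0 to 2) X[k] · e^(2πikn/3)

Computing each x[n]:
x[0] = 3
x[1] = 2
x[2] = 1

x = [3, 2, 1]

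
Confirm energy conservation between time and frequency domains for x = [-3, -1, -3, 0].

Time domain:
Σ|x[n]|² = |-3|² + |-1|² + |-3|² + |0|² = 19.0000

Frequency domain:
(1/4)Σ|X[k]|² = (1/4)(|-7|² + |1i|² + |-5|² + |-1i|²) = (1/4)·76.0000 = 19.0000

Both sides agree, confirming Parseval's theorem.

Σ|x[n]|² = (1/N)Σ|X[k]|² = 19.0000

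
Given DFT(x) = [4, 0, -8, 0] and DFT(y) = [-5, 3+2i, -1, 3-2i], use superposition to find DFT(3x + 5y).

By linearity: DFT(3x + 5y) = 3·DFT(x) + 5·DFT(y)
= 3·[4, 0, -8, 0] + 5·[-5, 3+2i, -1, 3-2i]

Computing element-wise:
Z[0] = 3·(4) + 5·(-5) = -13
Z[1] = 3·(0) + 5·(3+2i) = 15+10i
Z[2] = 3·(-8) + 5·(-1) = -29
Z[3] = 3·(0) + 5·(3-2i) = 15-10i

DFT(3x + 5y) = 3·X + 5·Y = [-13, 15+10i, -29, 15-10i]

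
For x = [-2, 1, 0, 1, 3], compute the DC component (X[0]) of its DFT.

X[0] = Σ(n=0 to 4) x[n] · ω_5^0 = Σ x[n]
= (-2) + (1) + (0) + (1) + (3)

X[0] = 3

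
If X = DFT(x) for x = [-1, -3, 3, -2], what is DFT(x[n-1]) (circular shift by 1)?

Time shift by 1: X_shifted[k] = ω_4^(1k) · X[k]
Shifted x = [-2, -1, -3, 3]

DFT(x[n-1]) = [-3, 1+4i, -7, 1-4i]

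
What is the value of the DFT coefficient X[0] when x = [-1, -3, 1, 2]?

X[0] = Σ(n=0 to 3) x[n] · ω_4^0 = Σ x[n]
= (-1) + (-3) + (1) + (2)

X[0] = -1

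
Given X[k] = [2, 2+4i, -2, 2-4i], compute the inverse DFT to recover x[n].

x[n] = (1/4) Σ(k=0 to 3) X[k] · e^(2πikn/4)

Computing each x[n]:
x[0] = 1
x[1] = -1
x[2] = -1
x[3] = 3

x = [1, -1, -1, 3]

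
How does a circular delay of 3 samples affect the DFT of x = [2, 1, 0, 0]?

Time shift by 3: X_shifted[k] = ω_4^(3k) · X[k]
Shifted x = [1, 0, 0, 2]

DFT(x[n-3]) = [3, 1+2i, -1, 1-2i]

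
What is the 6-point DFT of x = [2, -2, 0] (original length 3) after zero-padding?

Original 3-point DFT: [0, 3.0000+1.7321i, 3.0000-1.7321i]
Zero-padded 6-point DFT provides frequency interpolation.

DFT_6([x, 0, ...]) = [0, 1.0000+1.7321i, 3.0000+1.7321i, 4, 3.0000-1.7321i, 1.0000-1.7321i]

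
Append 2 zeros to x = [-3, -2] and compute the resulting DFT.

Original 2-point DFT: [-5, -1]
Zero-padded 4-point DFT provides frequency interpolation.

DFT_4([x, 0, ...]) = [-5, -3+2i, -1, -3-2i]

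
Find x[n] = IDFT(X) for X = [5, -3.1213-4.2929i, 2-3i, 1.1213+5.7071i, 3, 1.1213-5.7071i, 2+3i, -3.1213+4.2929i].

x[n] = (1/8) Σ(k=0 to 7) X[k] · e^(2πikn/8)

Computing each x[n]:
x[0] = 1
x[1] = 0
x[2] = 3
x[3] = 0
x[4] = 2
x[5] = 2
x[6] = -2
x[7] = -1

x = [1, 0, 3, 0, 2, 2, -2, -1]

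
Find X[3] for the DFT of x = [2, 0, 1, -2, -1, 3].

X[3] = Σ(n=0 to 5) x[n] · ω_6^(3n) where ω_6 = e^(-2πi/6)
= (2)·ω_6^0 + (0)·ω_6^3 + (1)·ω_6^6 + (-2)·ω_6^9 + (-1)·ω_6^12 + (3)·ω_6^15

X[3] = 1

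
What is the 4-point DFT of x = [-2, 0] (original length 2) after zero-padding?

Original 2-point DFT: [-2, -2]
Zero-padded 4-point DFT provides frequency interpolation.

DFT_4([x, 0, ...]) = [-2, -2, -2, -2]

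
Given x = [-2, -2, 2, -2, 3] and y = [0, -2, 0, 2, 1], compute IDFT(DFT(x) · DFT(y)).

(x ⊛ y)[n] = Σ(m=0 to 4) x[m] · y[(n-m) mod 5]

Computing each output sample:
(x ⊛ y)[0] = -4
(x ⊛ y)[1] = 2
(x ⊛ y)[2] = 8
(x ⊛ y)[3] = -5
(x ⊛ y)[4] = -2

x ⊛ y = [-4, 2, 8, -5, -2]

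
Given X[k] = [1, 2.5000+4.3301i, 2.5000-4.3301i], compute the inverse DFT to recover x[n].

x[n] = (1/3) Σ(k=0 to 2) X[k] · e^(2πikn/3)

Computing each x[n]:
x[0] = 2
x[1] = -3
x[2] = 2

x = [2, -3, 2]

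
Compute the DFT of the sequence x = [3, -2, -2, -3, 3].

X[k] = Σ(n=0 to 4) x[n] · ω_5^(nk)
where ω_5 = e^(-2πi/5)

Computing each X[k]:
X[0] = -1
X[1] = 7.3541+4.1675i
X[2] = 0.6459+3.8900i
X[3] = 0.6459-3.8900i
X[4] = 7.3541-4.1675i

X = [-1, 7.3541+4.1675i, 0.6459+3.8900i, 0.6459-3.8900i, 7.3541-4.1675i]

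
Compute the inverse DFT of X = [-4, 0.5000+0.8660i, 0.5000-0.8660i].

x[n] = (1/3) Σ(k=0 to 2) X[k] · e^(2πikn/3)

Computing each x[n]:
x[0] = -1
x[1] = -2
x[2] = -1

x = [-1, -2, -1]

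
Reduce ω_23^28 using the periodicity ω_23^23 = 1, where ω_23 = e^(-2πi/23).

Since ω_23^23 = 1, powers reduce modulo 23.
28 mod 23 = 5
So ω_23^28 = ω_23^5 = e^(-2πi·5/23)

ω_23^28 = ω_23^5 = 0.2035-0.9791i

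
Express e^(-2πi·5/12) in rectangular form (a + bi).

ω_12^5 = e^(-2πi·5/12)
= cos(-2π·5/12) + i·sin(-2π·5/12)
= cos(-10π/12) + i·sin(-10π/12)

ω_12^5 = cos(-10π/12) + i·sin(-10π/12) = -0.8660-0.5000i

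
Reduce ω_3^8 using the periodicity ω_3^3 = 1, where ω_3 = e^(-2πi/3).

Since ω_3^3 = 1, powers reduce modulo 3.
8 mod 3 = 2
So ω_3^8 = ω_3^2 = e^(-2πi·2/3)

ω_3^8 = ω_3^2 = -0.5000+0.8660i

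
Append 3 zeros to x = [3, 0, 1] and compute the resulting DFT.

Original 3-point DFT: [4, 2.5000+0.8660i, 2.5000-0.8660i]
Zero-padded 6-point DFT provides frequency interpolation.

DFT_6([x, 0, ...]) = [4, 2.5000-0.8660i, 2.5000+0.8660i, 4, 2.5000-0.8660i, 2.5000+0.8660i]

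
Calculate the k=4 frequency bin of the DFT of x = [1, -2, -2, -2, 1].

X[4] = Σ(n=0 to 4) x[n] · ω_5^(4n) where ω_5 = e^(-2πi/5)
= (1)·ω_5^0 + (-2)·ω_5^4 + (-2)·ω_5^8 + (-2)·ω_5^12 + (1)·ω_5^16

X[4] = 3.9271-2.8532i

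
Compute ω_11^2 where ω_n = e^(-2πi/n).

ω_11^2 = e^(-2πi·2/11)
= cos(-2π·2/11) + i·sin(-2π·2/11)
= cos(-4π/11) + i·sin(-4π/11)

ω_11^2 = cos(-4π/11) + i·sin(-4π/11) = 0.4154-0.9096i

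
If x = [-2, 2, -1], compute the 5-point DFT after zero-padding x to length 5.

Original 3-point DFT: [-1, -2.5000-2.5981i, -2.5000+2.5981i]
Zero-padded 5-point DFT provides frequency interpolation.

DFT_5([x, 0, ...]) = [-1, -0.5729-1.3143i, -3.9271-2.1266i, -3.9271+2.1266i, -0.5729+1.3143i]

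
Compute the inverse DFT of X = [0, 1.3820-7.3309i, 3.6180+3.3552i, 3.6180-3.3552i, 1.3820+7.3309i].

x[n] = (1/5) Σ(k=0 to 4) X[k] · e^(2πikn/5)

Computing each x[n]:
x[0] = 2
x[1] = 1
x[2] = 3
x[3] = -3
x[4] = -3

x = [2, 1, 3, -3, -3]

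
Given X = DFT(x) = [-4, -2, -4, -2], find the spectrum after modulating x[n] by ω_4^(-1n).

Modulation property: DFT(ω_4^(-1n)·x[n]) = X[(k-1) mod 4], so circularly shift X by 1 positions.

X[k-1] = [-2, -4, -2, -4]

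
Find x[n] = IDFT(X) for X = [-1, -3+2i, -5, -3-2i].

x[n] = (1/4) Σ(k=0 to 3) X[k] · e^(2πikn/4)

Computing each x[n]:
x[0] = -3
x[1] = 0
x[2] = 0
x[3] = 2

x = [-3, 0, 0, 2]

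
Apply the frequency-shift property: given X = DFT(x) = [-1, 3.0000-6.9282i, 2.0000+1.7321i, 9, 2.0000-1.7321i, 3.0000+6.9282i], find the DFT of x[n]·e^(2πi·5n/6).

Modulation property: DFT(ω_6^(-5n)·x[n]) = X[(k-5) mod 6], so circularly shift X by 5 positions.

X[k-5] = [3.0000-6.9282i, 2.0000+1.7321i, 9, 2.0000-1.7321i, 3.0000+6.9282i, -1]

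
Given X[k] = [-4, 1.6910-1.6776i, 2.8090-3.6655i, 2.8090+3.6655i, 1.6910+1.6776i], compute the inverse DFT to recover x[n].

x[n] = (1/5) Σ(k=0 to 4) X[k] · e^(2πikn/5)

Computing each x[n]:
x[0] = 1
x[1] = 0
x[2] = -2
x[3] = 0
x[4] = -3

x = [1, 0, -2, 0, -3]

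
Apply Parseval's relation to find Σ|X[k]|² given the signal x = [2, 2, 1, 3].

Parseval: Σ|x[n]|² = (1/N)Σ|X[k]|², so Σ|X[k]|² = N·Σ|x[n]|² = 4·18.0000

Σ|X[k]|² = N·Σ|x[n]|² = 4·18.0000 = 72.0000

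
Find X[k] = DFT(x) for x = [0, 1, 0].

X[k] = Σ(n=0 to 2) x[n] · ω_3^(nk)
where ω_3 = e^(-2πi/3)

Computing each X[k]:
X[0] = 1
X[1] = -0.5000-0.8660i
X[2] = -0.5000+0.8660i

X = [1, -0.5000-0.8660i, -0.5000+0.8660i]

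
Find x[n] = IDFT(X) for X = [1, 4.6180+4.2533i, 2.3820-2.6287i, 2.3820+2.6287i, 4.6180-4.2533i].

x[n] = (1/5) Σ(k=0 to 4) X[k] · e^(2πikn/5)

Computing each x[n]:
x[0] = 3
x[1] = -1
x[2] = -3
x[3] = 1
x[4] = 1

x = [3, -1, -3, 1, 1]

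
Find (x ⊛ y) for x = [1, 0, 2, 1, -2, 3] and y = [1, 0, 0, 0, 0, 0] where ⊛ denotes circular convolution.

(x ⊛ y)[n] = Σ(m=0 to 5) x[m] · y[(n-m) mod 6]

Computing each output sample:
(x ⊛ y)[0] = 1
(x ⊛ y)[1] = 0
(x ⊛ y)[2] = 2
(x ⊛ y)[3] = 1
(x ⊛ y)[4] = -2
(x ⊛ y)[5] = 3

x ⊛ y = [1, 0, 2, 1, -2, 3]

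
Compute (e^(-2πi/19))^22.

Since ω_19^19 = 1, powers reduce modulo 19.
22 mod 19 = 3
So ω_19^22 = ω_19^3 = e^(-2πi·3/19)

ω_19^22 = ω_19^3 = 0.5469-0.8372i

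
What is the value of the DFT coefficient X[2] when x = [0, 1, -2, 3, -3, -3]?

X[2] = Σ(n=0 to 5) x[n] · ω_6^(2n) where ω_6 = e^(-2πi/6)
= (0)·ω_6^0 + (1)·ω_6^2 + (-2)·ω_6^4 + (3)·ω_6^6 + (-3)·ω_6^8 + (-3)·ω_6^10

X[2] = 6.5000-2.5981i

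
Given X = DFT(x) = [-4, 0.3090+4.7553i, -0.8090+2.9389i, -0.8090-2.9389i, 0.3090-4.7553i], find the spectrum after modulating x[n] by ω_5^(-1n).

Modulation property: DFT(ω_5^(-1n)·x[n]) = X[(k-1) mod 5], so circularly shift X by 1 positions.

X[k-1] = [0.3090-4.7553i, -4, 0.3090+4.7553i, -0.8090+2.9389i, -0.8090-2.9389i]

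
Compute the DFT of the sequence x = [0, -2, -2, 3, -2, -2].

X[k] = Σ(n=0 to 5) x[n] · ω_6^(nk)
where ω_6 = e^(-2πi/6)

Computing each X[k]:
X[0] = -5
X[1] = -3
X[2] = 7
X[3] = -3
X[4] = 7
X[5] = -3

X = [-5, -3, 7, -3, 7, -3]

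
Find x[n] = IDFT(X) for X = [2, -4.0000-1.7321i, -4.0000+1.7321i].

x[n] = (1/3) Σ(k=0 to 2) X[k] · e^(2πikn/3)

Computing each x[n]:
x[0] = -2
x[1] = 3
x[2] = 1

x = [-2, 3, 1]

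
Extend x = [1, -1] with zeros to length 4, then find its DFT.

Original 2-point DFT: [0, 2]
Zero-padded 4-point DFT provides frequency interpolation.

DFT_4([x, 0, ...]) = [0, 1+1i, 2, 1-1i]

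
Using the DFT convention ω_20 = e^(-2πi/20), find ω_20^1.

ω_20^1 = e^(-2πi·1/20)
= cos(-2π·1/20) + i·sin(-2π·1/20)
= cos(-2π/20) + i·sin(-2π/20)

ω_20^1 = cos(-2π/20) + i·sin(-2π/20) = 0.9511-0.3090i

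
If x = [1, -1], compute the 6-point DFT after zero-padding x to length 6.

Original 2-point DFT: [0, 2]
Zero-padded 6-point DFT provides frequency interpolation.

DFT_6([x, 0, ...]) = [0, 0.5000+0.8660i, 1.5000+0.8660i, 2, 1.5000-0.8660i, 0.5000-0.8660i]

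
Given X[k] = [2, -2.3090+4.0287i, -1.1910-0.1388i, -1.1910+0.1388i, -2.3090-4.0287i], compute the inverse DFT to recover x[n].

x[n] = (1/5) Σ(k=0 to 4) X[k] · e^(2πikn/5)

Computing each x[n]:
x[0] = -1
x[1] = -1
x[2] = 0
x[3] = 2
x[4] = 2

x = [-1, -1, 0, 2, 2]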